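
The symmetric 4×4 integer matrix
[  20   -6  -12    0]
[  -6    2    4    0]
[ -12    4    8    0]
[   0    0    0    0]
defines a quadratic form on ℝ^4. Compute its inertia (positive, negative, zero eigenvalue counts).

step 0: pivot 20 → sign +
step 1: pivot 1/5 → sign +
step 2: row/col 2 already zero → sign 0
step 3: row/col 3 already zero → sign 0
signature = (2, 0, 2)

Answer: (2, 0, 2)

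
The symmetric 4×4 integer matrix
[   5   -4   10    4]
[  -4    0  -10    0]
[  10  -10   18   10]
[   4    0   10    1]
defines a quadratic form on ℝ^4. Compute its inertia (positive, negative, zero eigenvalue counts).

step 0: pivot 5 → sign +
step 1: pivot -16/5 → sign −
step 2: pivot -3/4 → sign −
step 3: pivot 1 → sign +
signature = (2, 2, 0)

Answer: (2, 2, 0)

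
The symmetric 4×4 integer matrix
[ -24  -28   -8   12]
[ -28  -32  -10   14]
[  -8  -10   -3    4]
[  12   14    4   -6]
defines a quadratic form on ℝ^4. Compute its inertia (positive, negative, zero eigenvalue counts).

step 0: pivot -24 → sign −
step 1: pivot 2/3 → sign +
step 2: pivot -1 → sign −
step 3: row/col 3 already zero → sign 0
signature = (1, 2, 1)

Answer: (1, 2, 1)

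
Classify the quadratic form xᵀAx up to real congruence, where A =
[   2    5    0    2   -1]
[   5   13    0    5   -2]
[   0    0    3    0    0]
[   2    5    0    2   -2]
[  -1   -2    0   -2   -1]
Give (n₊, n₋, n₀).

step 0: pivot 2 → sign +
step 1: pivot 1/2 → sign +
step 2: pivot 3 → sign +
step 3: pivot -2 → sign −
step 4: pivot 1/2 → sign +
signature = (4, 1, 0)

Answer: (4, 1, 0)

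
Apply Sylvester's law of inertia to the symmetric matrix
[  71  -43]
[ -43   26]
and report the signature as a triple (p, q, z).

Answer: (1, 1, 0)

Derivation:
step 0: pivot 71 → sign +
step 1: pivot -3/71 → sign −
signature = (1, 1, 0)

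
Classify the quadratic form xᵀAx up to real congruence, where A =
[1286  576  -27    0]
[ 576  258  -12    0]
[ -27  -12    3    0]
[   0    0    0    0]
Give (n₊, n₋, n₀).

step 0: pivot 1286 → sign +
step 1: pivot 6/643 → sign +
step 2: pivot 3/2 → sign +
step 3: row/col 3 already zero → sign 0
signature = (3, 0, 1)

Answer: (3, 0, 1)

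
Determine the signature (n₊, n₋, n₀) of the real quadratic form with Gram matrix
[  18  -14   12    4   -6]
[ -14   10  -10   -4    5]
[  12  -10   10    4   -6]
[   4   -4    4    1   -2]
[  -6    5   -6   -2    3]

Answer: (3, 2, 0)

Derivation:
step 0: pivot 18 → sign +
step 1: pivot -8/9 → sign −
step 2: pivot 5/2 → sign +
step 3: pivot -3/5 → sign −
step 4: pivot 1/6 → sign +
signature = (3, 2, 0)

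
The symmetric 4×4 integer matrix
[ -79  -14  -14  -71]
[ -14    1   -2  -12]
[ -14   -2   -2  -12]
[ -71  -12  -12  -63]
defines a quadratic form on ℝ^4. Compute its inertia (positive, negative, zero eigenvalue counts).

step 0: pivot -79 → sign −
step 1: pivot 275/79 → sign +
step 2: pivot 114/275 → sign +
step 3: pivot 2/19 → sign +
signature = (3, 1, 0)

Answer: (3, 1, 0)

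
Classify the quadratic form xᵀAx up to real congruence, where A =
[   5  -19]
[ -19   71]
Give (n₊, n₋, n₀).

step 0: pivot 5 → sign +
step 1: pivot -6/5 → sign −
signature = (1, 1, 0)

Answer: (1, 1, 0)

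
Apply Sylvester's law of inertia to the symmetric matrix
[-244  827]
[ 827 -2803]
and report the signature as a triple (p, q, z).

step 0: pivot -244 → sign −
step 1: pivot -3/244 → sign −
signature = (0, 2, 0)

Answer: (0, 2, 0)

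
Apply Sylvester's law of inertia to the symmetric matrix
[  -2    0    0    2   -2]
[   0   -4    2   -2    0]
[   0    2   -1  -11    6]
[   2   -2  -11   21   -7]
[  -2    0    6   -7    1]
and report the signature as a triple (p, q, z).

Answer: (1, 3, 1)

Derivation:
step 0: pivot -2 → sign −
step 1: pivot -4 → sign −
step 2: pivot 24 → sign +
step 3: pivot -6 → sign −
step 4: row/col 4 already zero → sign 0
signature = (1, 3, 1)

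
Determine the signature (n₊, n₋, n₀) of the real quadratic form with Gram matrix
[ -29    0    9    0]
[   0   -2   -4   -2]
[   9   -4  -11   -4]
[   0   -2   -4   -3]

step 0: pivot -29 → sign −
step 1: pivot -2 → sign −
step 2: pivot -6/29 → sign −
step 3: pivot -1 → sign −
signature = (0, 4, 0)

Answer: (0, 4, 0)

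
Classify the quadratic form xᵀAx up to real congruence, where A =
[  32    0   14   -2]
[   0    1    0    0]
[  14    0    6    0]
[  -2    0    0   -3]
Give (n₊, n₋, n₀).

step 0: pivot 32 → sign +
step 1: pivot 1 → sign +
step 2: pivot -1/8 → sign −
step 3: pivot 3 → sign +
signature = (3, 1, 0)

Answer: (3, 1, 0)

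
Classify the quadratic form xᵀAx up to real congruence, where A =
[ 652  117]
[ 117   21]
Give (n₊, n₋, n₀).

step 0: pivot 652 → sign +
step 1: pivot 3/652 → sign +
signature = (2, 0, 0)

Answer: (2, 0, 0)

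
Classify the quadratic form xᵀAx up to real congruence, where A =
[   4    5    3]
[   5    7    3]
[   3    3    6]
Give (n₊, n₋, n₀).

step 0: pivot 4 → sign +
step 1: pivot 3/4 → sign +
step 2: pivot 3 → sign +
signature = (3, 0, 0)

Answer: (3, 0, 0)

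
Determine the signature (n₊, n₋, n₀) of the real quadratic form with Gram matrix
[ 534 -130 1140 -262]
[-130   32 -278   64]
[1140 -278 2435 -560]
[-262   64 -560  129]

Answer: (4, 0, 0)

Derivation:
step 0: pivot 534 → sign +
step 1: pivot 94/267 → sign +
step 2: pivot 31/47 → sign +
step 3: pivot 3/31 → sign +
signature = (4, 0, 0)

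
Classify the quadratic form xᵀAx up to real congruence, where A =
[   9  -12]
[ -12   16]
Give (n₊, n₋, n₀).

Answer: (1, 0, 1)

Derivation:
step 0: pivot 9 → sign +
step 1: row/col 1 already zero → sign 0
signature = (1, 0, 1)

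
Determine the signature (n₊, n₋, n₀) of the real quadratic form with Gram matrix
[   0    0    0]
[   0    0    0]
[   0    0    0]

Answer: (0, 0, 3)

Derivation:
step 0: row/col 0 already zero → sign 0
step 1: row/col 1 already zero → sign 0
step 2: row/col 2 already zero → sign 0
signature = (0, 0, 3)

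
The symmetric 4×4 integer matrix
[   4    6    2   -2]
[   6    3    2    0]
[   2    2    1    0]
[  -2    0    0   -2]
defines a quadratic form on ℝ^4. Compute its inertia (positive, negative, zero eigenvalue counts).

Answer: (2, 2, 0)

Derivation:
step 0: pivot 4 → sign +
step 1: pivot -6 → sign −
step 2: pivot 1/6 → sign +
step 3: pivot -3 → sign −
signature = (2, 2, 0)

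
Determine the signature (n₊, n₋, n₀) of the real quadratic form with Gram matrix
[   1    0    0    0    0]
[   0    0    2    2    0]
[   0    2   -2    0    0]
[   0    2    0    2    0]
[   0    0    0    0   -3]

step 0: pivot 1 → sign +
step 1: pivot -2 → sign −
step 2: pivot 2 → sign +
step 3: pivot -3 → sign −
step 4: row/col 4 already zero → sign 0
signature = (2, 2, 1)

Answer: (2, 2, 1)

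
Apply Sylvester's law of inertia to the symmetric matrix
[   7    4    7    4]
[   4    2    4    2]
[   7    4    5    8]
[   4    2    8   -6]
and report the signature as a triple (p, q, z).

step 0: pivot 7 → sign +
step 1: pivot -2/7 → sign −
step 2: pivot -2 → sign −
step 3: row/col 3 already zero → sign 0
signature = (1, 2, 1)

Answer: (1, 2, 1)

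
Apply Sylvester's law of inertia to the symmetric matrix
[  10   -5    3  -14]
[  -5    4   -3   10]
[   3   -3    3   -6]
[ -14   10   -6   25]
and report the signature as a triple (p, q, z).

Answer: (3, 1, 0)

Derivation:
step 0: pivot 10 → sign +
step 1: pivot 3/2 → sign +
step 2: pivot 3/5 → sign +
step 3: pivot -3 → sign −
signature = (3, 1, 0)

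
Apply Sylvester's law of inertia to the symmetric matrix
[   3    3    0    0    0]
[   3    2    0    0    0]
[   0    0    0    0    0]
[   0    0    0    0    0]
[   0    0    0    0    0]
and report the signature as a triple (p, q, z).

step 0: pivot 3 → sign +
step 1: pivot -1 → sign −
step 2: row/col 2 already zero → sign 0
step 3: row/col 3 already zero → sign 0
step 4: row/col 4 already zero → sign 0
signature = (1, 1, 3)

Answer: (1, 1, 3)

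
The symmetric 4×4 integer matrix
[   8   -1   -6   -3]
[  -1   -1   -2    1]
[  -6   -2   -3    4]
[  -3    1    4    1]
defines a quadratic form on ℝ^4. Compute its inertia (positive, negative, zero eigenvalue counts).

step 0: pivot 8 → sign +
step 1: pivot -9/8 → sign −
step 2: pivot -7/9 → sign −
step 3: pivot 2/7 → sign +
signature = (2, 2, 0)

Answer: (2, 2, 0)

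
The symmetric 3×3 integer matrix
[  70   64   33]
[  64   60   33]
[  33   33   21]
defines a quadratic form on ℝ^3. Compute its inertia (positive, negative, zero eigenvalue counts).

Answer: (3, 0, 0)

Derivation:
step 0: pivot 70 → sign +
step 1: pivot 52/35 → sign +
step 2: pivot 3/52 → sign +
signature = (3, 0, 0)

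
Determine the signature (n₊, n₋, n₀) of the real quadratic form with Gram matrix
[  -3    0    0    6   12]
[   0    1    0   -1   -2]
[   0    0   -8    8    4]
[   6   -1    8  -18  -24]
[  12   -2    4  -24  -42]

Answer: (2, 2, 1)

Derivation:
step 0: pivot -3 → sign −
step 1: pivot 1 → sign +
step 2: pivot -8 → sign −
step 3: pivot 1 → sign +
step 4: row/col 4 already zero → sign 0
signature = (2, 2, 1)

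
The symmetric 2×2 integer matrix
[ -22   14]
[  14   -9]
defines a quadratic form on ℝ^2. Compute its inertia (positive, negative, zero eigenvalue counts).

Answer: (0, 2, 0)

Derivation:
step 0: pivot -22 → sign −
step 1: pivot -1/11 → sign −
signature = (0, 2, 0)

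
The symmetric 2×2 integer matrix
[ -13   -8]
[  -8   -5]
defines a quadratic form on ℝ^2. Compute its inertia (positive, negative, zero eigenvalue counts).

step 0: pivot -13 → sign −
step 1: pivot -1/13 → sign −
signature = (0, 2, 0)

Answer: (0, 2, 0)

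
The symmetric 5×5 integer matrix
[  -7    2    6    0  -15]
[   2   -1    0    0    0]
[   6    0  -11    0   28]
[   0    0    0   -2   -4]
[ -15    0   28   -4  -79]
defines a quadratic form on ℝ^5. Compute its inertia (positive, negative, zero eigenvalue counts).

Answer: (1, 3, 1)

Derivation:
step 0: pivot -7 → sign −
step 1: pivot -3/7 → sign −
step 2: pivot 1 → sign +
step 3: pivot -2 → sign −
step 4: row/col 4 already zero → sign 0
signature = (1, 3, 1)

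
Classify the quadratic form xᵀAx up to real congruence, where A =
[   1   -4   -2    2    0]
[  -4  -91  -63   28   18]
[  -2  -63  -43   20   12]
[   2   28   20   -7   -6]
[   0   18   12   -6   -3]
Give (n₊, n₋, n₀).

step 0: pivot 1 → sign +
step 1: pivot -107 → sign −
step 2: pivot 12/107 → sign +
step 3: pivot 1 → sign +
step 4: row/col 4 already zero → sign 0
signature = (3, 1, 1)

Answer: (3, 1, 1)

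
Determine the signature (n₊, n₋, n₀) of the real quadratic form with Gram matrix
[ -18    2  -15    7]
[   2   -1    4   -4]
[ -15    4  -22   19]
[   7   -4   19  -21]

step 0: pivot -18 → sign −
step 1: pivot -7/9 → sign −
step 2: pivot -5/2 → sign −
step 3: pivot -1/35 → sign −
signature = (0, 4, 0)

Answer: (0, 4, 0)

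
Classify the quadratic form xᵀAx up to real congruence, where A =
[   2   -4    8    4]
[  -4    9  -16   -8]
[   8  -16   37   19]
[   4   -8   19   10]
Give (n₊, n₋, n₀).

step 0: pivot 2 → sign +
step 1: pivot 1 → sign +
step 2: pivot 5 → sign +
step 3: pivot 1/5 → sign +
signature = (4, 0, 0)

Answer: (4, 0, 0)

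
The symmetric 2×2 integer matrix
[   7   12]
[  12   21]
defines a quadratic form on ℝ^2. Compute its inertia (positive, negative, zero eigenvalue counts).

Answer: (2, 0, 0)

Derivation:
step 0: pivot 7 → sign +
step 1: pivot 3/7 → sign +
signature = (2, 0, 0)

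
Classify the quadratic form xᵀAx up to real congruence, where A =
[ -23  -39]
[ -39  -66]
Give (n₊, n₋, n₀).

Answer: (1, 1, 0)

Derivation:
step 0: pivot -23 → sign −
step 1: pivot 3/23 → sign +
signature = (1, 1, 0)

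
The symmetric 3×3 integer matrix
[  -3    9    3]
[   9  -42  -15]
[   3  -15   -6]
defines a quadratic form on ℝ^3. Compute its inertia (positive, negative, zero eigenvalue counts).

Answer: (0, 3, 0)

Derivation:
step 0: pivot -3 → sign −
step 1: pivot -15 → sign −
step 2: pivot -3/5 → sign −
signature = (0, 3, 0)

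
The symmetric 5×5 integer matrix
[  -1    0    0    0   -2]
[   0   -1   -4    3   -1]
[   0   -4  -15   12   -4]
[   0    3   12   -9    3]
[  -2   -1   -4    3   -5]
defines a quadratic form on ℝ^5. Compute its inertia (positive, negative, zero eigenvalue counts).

Answer: (1, 2, 2)

Derivation:
step 0: pivot -1 → sign −
step 1: pivot -1 → sign −
step 2: pivot 1 → sign +
step 3: row/col 3 already zero → sign 0
step 4: row/col 4 already zero → sign 0
signature = (1, 2, 2)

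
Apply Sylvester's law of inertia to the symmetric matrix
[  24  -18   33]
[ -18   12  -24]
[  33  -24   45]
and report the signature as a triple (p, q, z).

step 0: pivot 24 → sign +
step 1: pivot -3/2 → sign −
step 2: row/col 2 already zero → sign 0
signature = (1, 1, 1)

Answer: (1, 1, 1)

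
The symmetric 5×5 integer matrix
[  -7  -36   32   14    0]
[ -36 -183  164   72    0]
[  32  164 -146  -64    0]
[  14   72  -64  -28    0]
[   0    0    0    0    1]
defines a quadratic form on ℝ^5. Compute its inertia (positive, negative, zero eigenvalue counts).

Answer: (3, 1, 1)

Derivation:
step 0: pivot -7 → sign −
step 1: pivot 15/7 → sign +
step 2: pivot 2/15 → sign +
step 3: pivot 1 → sign +
step 4: row/col 4 already zero → sign 0
signature = (3, 1, 1)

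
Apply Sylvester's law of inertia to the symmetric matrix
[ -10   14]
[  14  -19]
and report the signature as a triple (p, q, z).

Answer: (1, 1, 0)

Derivation:
step 0: pivot -10 → sign −
step 1: pivot 3/5 → sign +
signature = (1, 1, 0)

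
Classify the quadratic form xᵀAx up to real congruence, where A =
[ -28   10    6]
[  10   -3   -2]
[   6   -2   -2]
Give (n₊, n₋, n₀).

Answer: (1, 2, 0)

Derivation:
step 0: pivot -28 → sign −
step 1: pivot 4/7 → sign +
step 2: pivot -3/4 → sign −
signature = (1, 2, 0)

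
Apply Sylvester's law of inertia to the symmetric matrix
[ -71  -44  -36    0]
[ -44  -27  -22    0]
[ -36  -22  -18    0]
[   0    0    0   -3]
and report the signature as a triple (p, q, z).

Answer: (1, 3, 0)

Derivation:
step 0: pivot -71 → sign −
step 1: pivot 19/71 → sign +
step 2: pivot -2/19 → sign −
step 3: pivot -3 → sign −
signature = (1, 3, 0)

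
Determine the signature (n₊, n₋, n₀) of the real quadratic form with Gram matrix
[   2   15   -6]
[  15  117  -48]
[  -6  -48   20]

step 0: pivot 2 → sign +
step 1: pivot 9/2 → sign +
step 2: row/col 2 already zero → sign 0
signature = (2, 0, 1)

Answer: (2, 0, 1)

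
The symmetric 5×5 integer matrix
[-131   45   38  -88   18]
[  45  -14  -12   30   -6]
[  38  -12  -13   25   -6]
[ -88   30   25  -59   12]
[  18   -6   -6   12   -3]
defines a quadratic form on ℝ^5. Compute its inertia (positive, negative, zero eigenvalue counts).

step 0: pivot -131 → sign −
step 1: pivot 191/131 → sign +
step 2: pivot -523/191 → sign −
step 3: pivot 66/523 → sign +
step 4: pivot -3/11 → sign −
signature = (2, 3, 0)

Answer: (2, 3, 0)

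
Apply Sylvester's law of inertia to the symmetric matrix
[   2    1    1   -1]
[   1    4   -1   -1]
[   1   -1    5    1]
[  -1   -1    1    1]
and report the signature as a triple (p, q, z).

Answer: (3, 0, 1)

Derivation:
step 0: pivot 2 → sign +
step 1: pivot 7/2 → sign +
step 2: pivot 27/7 → sign +
step 3: row/col 3 already zero → sign 0
signature = (3, 0, 1)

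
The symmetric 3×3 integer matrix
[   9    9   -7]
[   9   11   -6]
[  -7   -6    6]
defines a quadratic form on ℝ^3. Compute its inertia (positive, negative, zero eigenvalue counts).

step 0: pivot 9 → sign +
step 1: pivot 2 → sign +
step 2: pivot 1/18 → sign +
signature = (3, 0, 0)

Answer: (3, 0, 0)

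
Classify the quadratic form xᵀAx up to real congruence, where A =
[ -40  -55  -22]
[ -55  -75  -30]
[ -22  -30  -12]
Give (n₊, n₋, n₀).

Answer: (1, 1, 1)

Derivation:
step 0: pivot -40 → sign −
step 1: pivot 5/8 → sign +
step 2: row/col 2 already zero → sign 0
signature = (1, 1, 1)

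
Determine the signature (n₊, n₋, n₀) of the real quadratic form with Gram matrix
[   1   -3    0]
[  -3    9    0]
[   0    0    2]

Answer: (2, 0, 1)

Derivation:
step 0: pivot 1 → sign +
step 1: pivot 2 → sign +
step 2: row/col 2 already zero → sign 0
signature = (2, 0, 1)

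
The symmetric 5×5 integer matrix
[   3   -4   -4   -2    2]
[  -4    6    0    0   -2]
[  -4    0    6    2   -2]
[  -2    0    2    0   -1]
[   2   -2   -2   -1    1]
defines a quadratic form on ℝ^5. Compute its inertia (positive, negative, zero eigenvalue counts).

Answer: (2, 3, 0)

Derivation:
step 0: pivot 3 → sign +
step 1: pivot 2/3 → sign +
step 2: pivot -42 → sign −
step 3: pivot -10/21 → sign −
step 4: pivot -1/10 → sign −
signature = (2, 3, 0)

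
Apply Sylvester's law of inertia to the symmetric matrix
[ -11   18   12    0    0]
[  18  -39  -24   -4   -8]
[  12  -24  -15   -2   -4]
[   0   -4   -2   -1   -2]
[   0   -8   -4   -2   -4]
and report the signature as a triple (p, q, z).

step 0: pivot -11 → sign −
step 1: pivot -105/11 → sign −
step 2: pivot 3/35 → sign +
step 3: pivot 1/3 → sign +
step 4: row/col 4 already zero → sign 0
signature = (2, 2, 1)

Answer: (2, 2, 1)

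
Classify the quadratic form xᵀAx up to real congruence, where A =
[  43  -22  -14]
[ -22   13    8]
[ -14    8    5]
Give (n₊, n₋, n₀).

Answer: (3, 0, 0)

Derivation:
step 0: pivot 43 → sign +
step 1: pivot 75/43 → sign +
step 2: pivot 1/25 → sign +
signature = (3, 0, 0)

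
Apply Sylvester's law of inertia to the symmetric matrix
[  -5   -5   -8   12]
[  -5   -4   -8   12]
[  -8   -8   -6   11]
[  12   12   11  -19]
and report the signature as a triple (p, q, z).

Answer: (2, 2, 0)

Derivation:
step 0: pivot -5 → sign −
step 1: pivot 1 → sign +
step 2: pivot 34/5 → sign +
step 3: pivot -3/34 → sign −
signature = (2, 2, 0)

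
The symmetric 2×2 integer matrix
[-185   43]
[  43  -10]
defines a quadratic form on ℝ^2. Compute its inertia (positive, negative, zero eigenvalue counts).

step 0: pivot -185 → sign −
step 1: pivot -1/185 → sign −
signature = (0, 2, 0)

Answer: (0, 2, 0)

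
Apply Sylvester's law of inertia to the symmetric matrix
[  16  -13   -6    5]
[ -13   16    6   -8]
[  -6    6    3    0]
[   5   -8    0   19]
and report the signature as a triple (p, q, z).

step 0: pivot 16 → sign +
step 1: pivot 87/16 → sign +
step 2: pivot 15/29 → sign +
step 3: pivot 3/5 → sign +
signature = (4, 0, 0)

Answer: (4, 0, 0)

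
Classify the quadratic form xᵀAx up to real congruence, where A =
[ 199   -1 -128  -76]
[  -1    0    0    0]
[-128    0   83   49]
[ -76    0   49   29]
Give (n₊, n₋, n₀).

step 0: pivot 199 → sign +
step 1: pivot -1/199 → sign −
step 2: pivot 83 → sign +
step 3: pivot 6/83 → sign +
signature = (3, 1, 0)

Answer: (3, 1, 0)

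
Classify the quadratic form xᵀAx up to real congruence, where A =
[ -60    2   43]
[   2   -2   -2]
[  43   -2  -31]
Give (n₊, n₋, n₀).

step 0: pivot -60 → sign −
step 1: pivot -29/15 → sign −
step 2: pivot -1/58 → sign −
signature = (0, 3, 0)

Answer: (0, 3, 0)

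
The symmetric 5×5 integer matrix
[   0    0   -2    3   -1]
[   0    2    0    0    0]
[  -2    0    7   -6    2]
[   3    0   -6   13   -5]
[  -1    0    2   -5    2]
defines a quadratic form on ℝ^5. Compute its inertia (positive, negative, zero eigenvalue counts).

step 0: pivot 2 → sign +
step 1: pivot 7 → sign +
step 2: pivot -4/7 → sign −
step 3: pivot 43/4 → sign +
step 4: pivot 3/43 → sign +
signature = (4, 1, 0)

Answer: (4, 1, 0)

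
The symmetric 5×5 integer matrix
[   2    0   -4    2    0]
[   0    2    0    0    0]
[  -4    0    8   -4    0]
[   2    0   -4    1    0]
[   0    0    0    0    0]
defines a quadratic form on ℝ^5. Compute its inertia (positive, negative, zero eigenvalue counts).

step 0: pivot 2 → sign +
step 1: pivot 2 → sign +
step 2: pivot -1 → sign −
step 3: row/col 3 already zero → sign 0
step 4: row/col 4 already zero → sign 0
signature = (2, 1, 2)

Answer: (2, 1, 2)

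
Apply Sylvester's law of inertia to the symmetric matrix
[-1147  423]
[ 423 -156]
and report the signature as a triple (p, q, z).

step 0: pivot -1147 → sign −
step 1: pivot -3/1147 → sign −
signature = (0, 2, 0)

Answer: (0, 2, 0)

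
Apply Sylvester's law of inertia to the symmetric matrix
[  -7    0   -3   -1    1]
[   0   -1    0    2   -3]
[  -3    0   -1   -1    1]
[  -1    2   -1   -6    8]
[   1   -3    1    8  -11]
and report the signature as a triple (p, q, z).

Answer: (1, 3, 1)

Derivation:
step 0: pivot -7 → sign −
step 1: pivot -1 → sign −
step 2: pivot 2/7 → sign +
step 3: pivot -3 → sign −
step 4: row/col 4 already zero → sign 0
signature = (1, 3, 1)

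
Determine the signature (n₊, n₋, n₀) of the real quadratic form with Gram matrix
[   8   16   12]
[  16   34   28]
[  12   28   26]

step 0: pivot 8 → sign +
step 1: pivot 2 → sign +
step 2: row/col 2 already zero → sign 0
signature = (2, 0, 1)

Answer: (2, 0, 1)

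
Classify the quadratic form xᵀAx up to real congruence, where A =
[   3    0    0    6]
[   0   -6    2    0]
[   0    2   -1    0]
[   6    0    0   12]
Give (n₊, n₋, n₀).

step 0: pivot 3 → sign +
step 1: pivot -6 → sign −
step 2: pivot -1/3 → sign −
step 3: row/col 3 already zero → sign 0
signature = (1, 2, 1)

Answer: (1, 2, 1)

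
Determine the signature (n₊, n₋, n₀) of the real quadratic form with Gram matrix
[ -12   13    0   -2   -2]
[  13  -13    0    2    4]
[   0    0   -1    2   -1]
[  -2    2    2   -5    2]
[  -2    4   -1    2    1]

Answer: (1, 4, 0)

Derivation:
step 0: pivot -12 → sign −
step 1: pivot 13/12 → sign +
step 2: pivot -1 → sign −
step 3: pivot -9/13 → sign −
step 4: pivot -2/9 → sign −
signature = (1, 4, 0)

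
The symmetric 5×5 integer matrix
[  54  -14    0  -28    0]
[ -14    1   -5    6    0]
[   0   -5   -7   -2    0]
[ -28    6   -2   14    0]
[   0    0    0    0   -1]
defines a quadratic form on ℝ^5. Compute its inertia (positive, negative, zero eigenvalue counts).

step 0: pivot 54 → sign +
step 1: pivot -71/27 → sign −
step 2: pivot 178/71 → sign +
step 3: pivot 2/89 → sign +
step 4: pivot -1 → sign −
signature = (3, 2, 0)

Answer: (3, 2, 0)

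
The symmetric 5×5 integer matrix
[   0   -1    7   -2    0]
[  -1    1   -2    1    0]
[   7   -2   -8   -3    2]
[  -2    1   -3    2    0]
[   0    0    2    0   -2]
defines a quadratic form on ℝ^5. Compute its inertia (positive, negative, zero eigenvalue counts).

step 0: pivot 1 → sign +
step 1: pivot -1 → sign −
step 2: pivot 13 → sign +
step 3: pivot -10/13 → sign −
step 4: pivot -6/5 → sign −
signature = (2, 3, 0)

Answer: (2, 3, 0)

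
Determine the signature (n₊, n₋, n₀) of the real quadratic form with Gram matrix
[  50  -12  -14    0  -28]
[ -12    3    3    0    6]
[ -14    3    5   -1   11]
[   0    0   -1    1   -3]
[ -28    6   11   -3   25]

Answer: (3, 1, 1)

Derivation:
step 0: pivot 50 → sign +
step 1: pivot 3/25 → sign +
step 2: pivot 1 → sign +
step 3: pivot -1 → sign −
step 4: row/col 4 already zero → sign 0
signature = (3, 1, 1)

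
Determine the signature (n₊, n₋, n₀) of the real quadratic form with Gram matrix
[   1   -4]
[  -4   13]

step 0: pivot 1 → sign +
step 1: pivot -3 → sign −
signature = (1, 1, 0)

Answer: (1, 1, 0)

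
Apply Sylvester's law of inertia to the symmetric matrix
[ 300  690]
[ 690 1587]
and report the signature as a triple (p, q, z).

step 0: pivot 300 → sign +
step 1: row/col 1 already zero → sign 0
signature = (1, 0, 1)

Answer: (1, 0, 1)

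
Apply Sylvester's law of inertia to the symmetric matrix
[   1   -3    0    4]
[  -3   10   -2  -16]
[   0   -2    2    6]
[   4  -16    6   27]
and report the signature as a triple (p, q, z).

step 0: pivot 1 → sign +
step 1: pivot 1 → sign +
step 2: pivot -2 → sign −
step 3: pivot -3 → sign −
signature = (2, 2, 0)

Answer: (2, 2, 0)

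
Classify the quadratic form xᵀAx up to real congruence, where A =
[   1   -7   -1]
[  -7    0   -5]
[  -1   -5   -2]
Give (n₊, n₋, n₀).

Answer: (1, 2, 0)

Derivation:
step 0: pivot 1 → sign +
step 1: pivot -49 → sign −
step 2: pivot -3/49 → sign −
signature = (1, 2, 0)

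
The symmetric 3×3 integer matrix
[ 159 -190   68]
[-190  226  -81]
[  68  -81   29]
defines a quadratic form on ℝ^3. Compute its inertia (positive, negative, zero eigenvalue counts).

Answer: (1, 2, 0)

Derivation:
step 0: pivot 159 → sign +
step 1: pivot -166/159 → sign −
step 2: pivot -3/166 → sign −
signature = (1, 2, 0)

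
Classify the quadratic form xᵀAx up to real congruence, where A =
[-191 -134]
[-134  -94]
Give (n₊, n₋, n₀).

step 0: pivot -191 → sign −
step 1: pivot 2/191 → sign +
signature = (1, 1, 0)

Answer: (1, 1, 0)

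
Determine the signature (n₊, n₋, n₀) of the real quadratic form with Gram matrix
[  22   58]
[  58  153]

Answer: (2, 0, 0)

Derivation:
step 0: pivot 22 → sign +
step 1: pivot 1/11 → sign +
signature = (2, 0, 0)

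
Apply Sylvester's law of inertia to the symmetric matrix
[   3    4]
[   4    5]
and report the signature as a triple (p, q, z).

step 0: pivot 3 → sign +
step 1: pivot -1/3 → sign −
signature = (1, 1, 0)

Answer: (1, 1, 0)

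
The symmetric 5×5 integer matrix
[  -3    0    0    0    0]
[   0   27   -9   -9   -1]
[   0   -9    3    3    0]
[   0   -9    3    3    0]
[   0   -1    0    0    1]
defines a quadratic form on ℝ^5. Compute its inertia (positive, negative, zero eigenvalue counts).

Answer: (2, 2, 1)

Derivation:
step 0: pivot -3 → sign −
step 1: pivot 27 → sign +
step 2: pivot 26/27 → sign +
step 3: pivot -3/26 → sign −
step 4: row/col 4 already zero → sign 0
signature = (2, 2, 1)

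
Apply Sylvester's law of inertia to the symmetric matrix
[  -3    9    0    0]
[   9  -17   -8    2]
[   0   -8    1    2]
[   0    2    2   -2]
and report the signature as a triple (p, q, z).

Answer: (1, 2, 1)

Derivation:
step 0: pivot -3 → sign −
step 1: pivot 10 → sign +
step 2: pivot -27/5 → sign −
step 3: row/col 3 already zero → sign 0
signature = (1, 2, 1)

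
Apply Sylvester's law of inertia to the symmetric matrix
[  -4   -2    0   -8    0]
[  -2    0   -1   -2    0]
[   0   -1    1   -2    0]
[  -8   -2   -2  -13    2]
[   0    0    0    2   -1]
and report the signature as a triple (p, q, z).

Answer: (2, 2, 1)

Derivation:
step 0: pivot -4 → sign −
step 1: pivot 1 → sign +
step 2: pivot -1 → sign −
step 3: pivot 3 → sign +
step 4: row/col 4 already zero → sign 0
signature = (2, 2, 1)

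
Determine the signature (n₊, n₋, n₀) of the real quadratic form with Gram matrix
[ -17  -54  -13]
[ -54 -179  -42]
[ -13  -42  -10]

Answer: (1, 2, 0)

Derivation:
step 0: pivot -17 → sign −
step 1: pivot -127/17 → sign −
step 2: pivot 1/127 → sign +
signature = (1, 2, 0)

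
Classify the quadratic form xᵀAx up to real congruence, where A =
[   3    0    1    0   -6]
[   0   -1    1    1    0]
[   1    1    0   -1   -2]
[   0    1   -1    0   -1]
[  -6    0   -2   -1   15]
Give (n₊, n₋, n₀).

Answer: (4, 1, 0)

Derivation:
step 0: pivot 3 → sign +
step 1: pivot -1 → sign −
step 2: pivot 2/3 → sign +
step 3: pivot 1 → sign +
step 4: pivot 2 → sign +
signature = (4, 1, 0)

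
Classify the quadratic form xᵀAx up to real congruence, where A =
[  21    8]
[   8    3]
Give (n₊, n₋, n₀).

Answer: (1, 1, 0)

Derivation:
step 0: pivot 21 → sign +
step 1: pivot -1/21 → sign −
signature = (1, 1, 0)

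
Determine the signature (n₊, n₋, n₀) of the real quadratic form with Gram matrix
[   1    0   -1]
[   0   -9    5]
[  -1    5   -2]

Answer: (1, 2, 0)

Derivation:
step 0: pivot 1 → sign +
step 1: pivot -9 → sign −
step 2: pivot -2/9 → sign −
signature = (1, 2, 0)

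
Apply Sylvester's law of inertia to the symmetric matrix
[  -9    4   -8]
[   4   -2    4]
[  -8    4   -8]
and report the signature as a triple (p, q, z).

step 0: pivot -9 → sign −
step 1: pivot -2/9 → sign −
step 2: row/col 2 already zero → sign 0
signature = (0, 2, 1)

Answer: (0, 2, 1)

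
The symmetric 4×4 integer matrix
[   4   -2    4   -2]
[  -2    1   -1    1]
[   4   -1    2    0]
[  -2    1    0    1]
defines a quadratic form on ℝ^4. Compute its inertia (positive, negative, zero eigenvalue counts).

Answer: (2, 1, 1)

Derivation:
step 0: pivot 4 → sign +
step 1: pivot -2 → sign −
step 2: pivot 1/2 → sign +
step 3: row/col 3 already zero → sign 0
signature = (2, 1, 1)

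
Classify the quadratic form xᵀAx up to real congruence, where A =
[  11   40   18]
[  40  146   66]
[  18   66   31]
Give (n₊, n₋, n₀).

Answer: (3, 0, 0)

Derivation:
step 0: pivot 11 → sign +
step 1: pivot 6/11 → sign +
step 2: pivot 1 → sign +
signature = (3, 0, 0)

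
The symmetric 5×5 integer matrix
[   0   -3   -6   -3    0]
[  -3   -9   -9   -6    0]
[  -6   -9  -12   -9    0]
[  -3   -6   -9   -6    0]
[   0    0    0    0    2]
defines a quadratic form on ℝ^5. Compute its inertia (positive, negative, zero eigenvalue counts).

step 0: pivot -9 → sign −
step 1: pivot 1 → sign +
step 2: pivot -12 → sign −
step 3: pivot 2 → sign +
step 4: row/col 4 already zero → sign 0
signature = (2, 2, 1)

Answer: (2, 2, 1)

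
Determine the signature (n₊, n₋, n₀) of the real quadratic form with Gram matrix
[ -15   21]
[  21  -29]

Answer: (1, 1, 0)

Derivation:
step 0: pivot -15 → sign −
step 1: pivot 2/5 → sign +
signature = (1, 1, 0)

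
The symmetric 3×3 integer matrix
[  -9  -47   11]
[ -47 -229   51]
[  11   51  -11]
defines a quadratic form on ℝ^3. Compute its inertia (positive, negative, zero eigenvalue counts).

Answer: (1, 2, 0)

Derivation:
step 0: pivot -9 → sign −
step 1: pivot 148/9 → sign +
step 2: pivot -3/37 → sign −
signature = (1, 2, 0)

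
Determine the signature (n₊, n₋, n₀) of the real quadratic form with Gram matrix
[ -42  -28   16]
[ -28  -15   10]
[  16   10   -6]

step 0: pivot -42 → sign −
step 1: pivot 11/3 → sign +
step 2: pivot -2/77 → sign −
signature = (1, 2, 0)

Answer: (1, 2, 0)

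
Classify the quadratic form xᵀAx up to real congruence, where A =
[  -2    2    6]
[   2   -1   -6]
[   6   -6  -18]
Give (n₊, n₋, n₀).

step 0: pivot -2 → sign −
step 1: pivot 1 → sign +
step 2: row/col 2 already zero → sign 0
signature = (1, 1, 1)

Answer: (1, 1, 1)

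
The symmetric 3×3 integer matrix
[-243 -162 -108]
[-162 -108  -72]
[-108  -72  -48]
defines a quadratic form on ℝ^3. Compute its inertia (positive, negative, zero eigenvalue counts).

Answer: (0, 1, 2)

Derivation:
step 0: pivot -243 → sign −
step 1: row/col 1 already zero → sign 0
step 2: row/col 2 already zero → sign 0
signature = (0, 1, 2)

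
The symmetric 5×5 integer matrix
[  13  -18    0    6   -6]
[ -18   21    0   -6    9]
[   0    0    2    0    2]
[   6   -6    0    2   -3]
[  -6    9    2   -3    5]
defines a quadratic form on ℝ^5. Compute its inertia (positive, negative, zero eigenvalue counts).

step 0: pivot 13 → sign +
step 1: pivot -51/13 → sign −
step 2: pivot 2 → sign +
step 3: pivot 10/17 → sign +
step 4: pivot 3/10 → sign +
signature = (4, 1, 0)

Answer: (4, 1, 0)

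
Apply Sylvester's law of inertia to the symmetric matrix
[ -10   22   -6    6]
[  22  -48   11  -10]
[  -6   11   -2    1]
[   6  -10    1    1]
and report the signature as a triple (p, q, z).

Answer: (2, 2, 0)

Derivation:
step 0: pivot -10 → sign −
step 1: pivot 2/5 → sign +
step 2: pivot -21/2 → sign −
step 3: pivot 3/7 → sign +
signature = (2, 2, 0)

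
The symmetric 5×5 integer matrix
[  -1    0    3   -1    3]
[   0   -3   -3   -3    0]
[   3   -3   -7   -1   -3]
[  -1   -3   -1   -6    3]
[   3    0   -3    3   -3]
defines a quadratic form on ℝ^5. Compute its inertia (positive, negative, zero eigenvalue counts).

Answer: (1, 4, 0)

Derivation:
step 0: pivot -1 → sign −
step 1: pivot -3 → sign −
step 2: pivot 5 → sign +
step 3: pivot -11/5 → sign −
step 4: pivot -6/11 → sign −
signature = (1, 4, 0)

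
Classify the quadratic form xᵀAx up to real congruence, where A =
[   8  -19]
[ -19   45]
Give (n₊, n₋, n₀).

step 0: pivot 8 → sign +
step 1: pivot -1/8 → sign −
signature = (1, 1, 0)

Answer: (1, 1, 0)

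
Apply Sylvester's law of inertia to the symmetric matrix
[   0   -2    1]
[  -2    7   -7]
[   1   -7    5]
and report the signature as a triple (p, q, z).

step 0: pivot 7 → sign +
step 1: pivot -4/7 → sign −
step 2: pivot -1/4 → sign −
signature = (1, 2, 0)

Answer: (1, 2, 0)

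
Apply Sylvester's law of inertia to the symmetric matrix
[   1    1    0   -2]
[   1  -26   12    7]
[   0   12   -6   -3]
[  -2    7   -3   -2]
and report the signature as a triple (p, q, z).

Answer: (1, 3, 0)

Derivation:
step 0: pivot 1 → sign +
step 1: pivot -27 → sign −
step 2: pivot -2/3 → sign −
step 3: pivot -3/2 → sign −
signature = (1, 3, 0)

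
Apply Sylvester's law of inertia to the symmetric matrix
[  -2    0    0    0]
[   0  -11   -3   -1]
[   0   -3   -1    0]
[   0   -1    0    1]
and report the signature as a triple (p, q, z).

Answer: (1, 3, 0)

Derivation:
step 0: pivot -2 → sign −
step 1: pivot -11 → sign −
step 2: pivot -2/11 → sign −
step 3: pivot 3/2 → sign +
signature = (1, 3, 0)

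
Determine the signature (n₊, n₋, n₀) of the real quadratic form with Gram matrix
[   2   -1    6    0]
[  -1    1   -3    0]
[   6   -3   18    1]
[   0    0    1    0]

step 0: pivot 2 → sign +
step 1: pivot 1/2 → sign +
step 2: pivot 2 → sign +
step 3: pivot -1/2 → sign −
signature = (3, 1, 0)

Answer: (3, 1, 0)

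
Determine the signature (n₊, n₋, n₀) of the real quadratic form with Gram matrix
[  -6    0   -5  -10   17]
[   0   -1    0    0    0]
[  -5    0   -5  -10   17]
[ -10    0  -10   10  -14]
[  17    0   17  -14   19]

step 0: pivot -6 → sign −
step 1: pivot -1 → sign −
step 2: pivot -5/6 → sign −
step 3: pivot 30 → sign +
step 4: row/col 4 already zero → sign 0
signature = (1, 3, 1)

Answer: (1, 3, 1)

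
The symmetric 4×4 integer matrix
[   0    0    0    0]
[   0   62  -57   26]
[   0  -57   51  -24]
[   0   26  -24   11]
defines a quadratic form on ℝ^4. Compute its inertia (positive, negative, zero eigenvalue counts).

step 0: pivot 62 → sign +
step 1: pivot -87/62 → sign −
step 2: pivot 3/29 → sign +
step 3: row/col 3 already zero → sign 0
signature = (2, 1, 1)

Answer: (2, 1, 1)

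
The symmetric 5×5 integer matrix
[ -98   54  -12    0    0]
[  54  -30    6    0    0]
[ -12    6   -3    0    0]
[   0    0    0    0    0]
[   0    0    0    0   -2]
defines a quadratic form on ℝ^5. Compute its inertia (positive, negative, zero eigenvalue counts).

step 0: pivot -98 → sign −
step 1: pivot -12/49 → sign −
step 2: pivot -2 → sign −
step 3: row/col 3 already zero → sign 0
step 4: row/col 4 already zero → sign 0
signature = (0, 3, 2)

Answer: (0, 3, 2)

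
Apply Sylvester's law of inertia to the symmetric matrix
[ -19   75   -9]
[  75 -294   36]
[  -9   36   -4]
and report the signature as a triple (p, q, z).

step 0: pivot -19 → sign −
step 1: pivot 39/19 → sign +
step 2: pivot 2/13 → sign +
signature = (2, 1, 0)

Answer: (2, 1, 0)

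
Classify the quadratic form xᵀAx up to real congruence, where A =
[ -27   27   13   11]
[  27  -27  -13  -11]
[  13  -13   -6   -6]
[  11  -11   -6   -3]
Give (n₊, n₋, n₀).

Answer: (1, 2, 1)

Derivation:
step 0: pivot -27 → sign −
step 1: pivot 7/27 → sign +
step 2: pivot -3/7 → sign −
step 3: row/col 3 already zero → sign 0
signature = (1, 2, 1)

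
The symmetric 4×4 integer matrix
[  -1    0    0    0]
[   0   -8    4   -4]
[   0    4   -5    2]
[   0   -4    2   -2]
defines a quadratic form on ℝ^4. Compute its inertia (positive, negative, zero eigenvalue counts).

step 0: pivot -1 → sign −
step 1: pivot -8 → sign −
step 2: pivot -3 → sign −
step 3: row/col 3 already zero → sign 0
signature = (0, 3, 1)

Answer: (0, 3, 1)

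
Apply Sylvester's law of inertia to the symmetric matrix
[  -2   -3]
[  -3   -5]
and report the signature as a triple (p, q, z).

Answer: (0, 2, 0)

Derivation:
step 0: pivot -2 → sign −
step 1: pivot -1/2 → sign −
signature = (0, 2, 0)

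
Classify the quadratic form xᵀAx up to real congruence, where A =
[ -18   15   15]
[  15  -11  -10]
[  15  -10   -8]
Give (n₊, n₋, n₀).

Answer: (2, 1, 0)

Derivation:
step 0: pivot -18 → sign −
step 1: pivot 3/2 → sign +
step 2: pivot 1/3 → sign +
signature = (2, 1, 0)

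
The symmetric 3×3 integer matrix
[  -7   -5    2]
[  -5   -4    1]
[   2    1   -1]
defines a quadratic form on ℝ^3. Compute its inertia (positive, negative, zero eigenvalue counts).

step 0: pivot -7 → sign −
step 1: pivot -3/7 → sign −
step 2: row/col 2 already zero → sign 0
signature = (0, 2, 1)

Answer: (0, 2, 1)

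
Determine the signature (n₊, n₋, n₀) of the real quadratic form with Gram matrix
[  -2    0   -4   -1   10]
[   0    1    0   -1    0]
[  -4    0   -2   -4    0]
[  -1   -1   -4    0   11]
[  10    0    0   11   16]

step 0: pivot -2 → sign −
step 1: pivot 1 → sign +
step 2: pivot 6 → sign +
step 3: pivot -7/6 → sign −
step 4: pivot -2/7 → sign −
signature = (2, 3, 0)

Answer: (2, 3, 0)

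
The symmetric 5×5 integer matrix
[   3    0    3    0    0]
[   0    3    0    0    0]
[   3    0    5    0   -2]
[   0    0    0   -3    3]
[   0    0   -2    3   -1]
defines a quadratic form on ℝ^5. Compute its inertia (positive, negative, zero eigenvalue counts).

step 0: pivot 3 → sign +
step 1: pivot 3 → sign +
step 2: pivot 2 → sign +
step 3: pivot -3 → sign −
step 4: row/col 4 already zero → sign 0
signature = (3, 1, 1)

Answer: (3, 1, 1)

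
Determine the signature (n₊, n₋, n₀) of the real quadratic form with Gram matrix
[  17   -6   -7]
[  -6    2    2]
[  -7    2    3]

step 0: pivot 17 → sign +
step 1: pivot -2/17 → sign −
step 2: pivot 2 → sign +
signature = (2, 1, 0)

Answer: (2, 1, 0)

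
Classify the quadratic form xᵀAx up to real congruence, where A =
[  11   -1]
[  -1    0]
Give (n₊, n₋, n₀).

step 0: pivot 11 → sign +
step 1: pivot -1/11 → sign −
signature = (1, 1, 0)

Answer: (1, 1, 0)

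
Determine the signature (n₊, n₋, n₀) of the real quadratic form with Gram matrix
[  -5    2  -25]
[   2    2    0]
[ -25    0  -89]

Answer: (2, 1, 0)

Derivation:
step 0: pivot -5 → sign −
step 1: pivot 14/5 → sign +
step 2: pivot 2/7 → sign +
signature = (2, 1, 0)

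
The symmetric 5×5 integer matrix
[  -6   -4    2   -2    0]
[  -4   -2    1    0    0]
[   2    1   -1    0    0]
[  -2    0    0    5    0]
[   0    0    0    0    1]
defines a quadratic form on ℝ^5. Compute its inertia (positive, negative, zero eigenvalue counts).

Answer: (3, 2, 0)

Derivation:
step 0: pivot -6 → sign −
step 1: pivot 2/3 → sign +
step 2: pivot -1/2 → sign −
step 3: pivot 3 → sign +
step 4: pivot 1 → sign +
signature = (3, 2, 0)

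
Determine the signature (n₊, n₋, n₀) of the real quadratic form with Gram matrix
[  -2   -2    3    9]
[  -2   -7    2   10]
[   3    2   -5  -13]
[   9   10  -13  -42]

Answer: (0, 4, 0)

Derivation:
step 0: pivot -2 → sign −
step 1: pivot -5 → sign −
step 2: pivot -3/10 → sign −
step 3: pivot -1 → sign −
signature = (0, 4, 0)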